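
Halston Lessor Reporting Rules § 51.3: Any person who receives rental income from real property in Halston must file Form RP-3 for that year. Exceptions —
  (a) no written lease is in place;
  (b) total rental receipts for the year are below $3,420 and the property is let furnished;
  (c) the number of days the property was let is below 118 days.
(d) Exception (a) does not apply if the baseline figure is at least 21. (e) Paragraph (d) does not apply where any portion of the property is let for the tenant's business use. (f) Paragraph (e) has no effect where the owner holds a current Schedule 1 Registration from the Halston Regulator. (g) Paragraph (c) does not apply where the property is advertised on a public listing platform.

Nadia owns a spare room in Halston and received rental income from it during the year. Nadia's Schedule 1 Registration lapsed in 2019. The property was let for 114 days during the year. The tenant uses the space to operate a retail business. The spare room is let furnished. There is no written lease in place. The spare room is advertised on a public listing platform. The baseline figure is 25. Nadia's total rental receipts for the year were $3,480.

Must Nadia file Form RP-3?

No — exception (a) applies; Nadia is not required to file Form RP-3.

Exception (a): there is no written lease — every condition holds. As to paragraphs (d)–(f): (d) would limit (a) — the baseline figure is 25, meeting the 21 threshold — but (e) sets (d) aside: (e) operates against (d): the space is let for business use. (f), which would lift (e), does not operate here — the Schedule 1 Registration is not current. Exception (a) stands.
Exception (b) does not apply: total rental receipts for the year are $3,480, not below $3,420.
Exception (c)'s conditions are all satisfied: the number of days the property was let is 114 days, below the 118 days limit. However, paragraph (g) must be considered: (g) operates against (c): the property is publicly advertised. (c) is therefore removed.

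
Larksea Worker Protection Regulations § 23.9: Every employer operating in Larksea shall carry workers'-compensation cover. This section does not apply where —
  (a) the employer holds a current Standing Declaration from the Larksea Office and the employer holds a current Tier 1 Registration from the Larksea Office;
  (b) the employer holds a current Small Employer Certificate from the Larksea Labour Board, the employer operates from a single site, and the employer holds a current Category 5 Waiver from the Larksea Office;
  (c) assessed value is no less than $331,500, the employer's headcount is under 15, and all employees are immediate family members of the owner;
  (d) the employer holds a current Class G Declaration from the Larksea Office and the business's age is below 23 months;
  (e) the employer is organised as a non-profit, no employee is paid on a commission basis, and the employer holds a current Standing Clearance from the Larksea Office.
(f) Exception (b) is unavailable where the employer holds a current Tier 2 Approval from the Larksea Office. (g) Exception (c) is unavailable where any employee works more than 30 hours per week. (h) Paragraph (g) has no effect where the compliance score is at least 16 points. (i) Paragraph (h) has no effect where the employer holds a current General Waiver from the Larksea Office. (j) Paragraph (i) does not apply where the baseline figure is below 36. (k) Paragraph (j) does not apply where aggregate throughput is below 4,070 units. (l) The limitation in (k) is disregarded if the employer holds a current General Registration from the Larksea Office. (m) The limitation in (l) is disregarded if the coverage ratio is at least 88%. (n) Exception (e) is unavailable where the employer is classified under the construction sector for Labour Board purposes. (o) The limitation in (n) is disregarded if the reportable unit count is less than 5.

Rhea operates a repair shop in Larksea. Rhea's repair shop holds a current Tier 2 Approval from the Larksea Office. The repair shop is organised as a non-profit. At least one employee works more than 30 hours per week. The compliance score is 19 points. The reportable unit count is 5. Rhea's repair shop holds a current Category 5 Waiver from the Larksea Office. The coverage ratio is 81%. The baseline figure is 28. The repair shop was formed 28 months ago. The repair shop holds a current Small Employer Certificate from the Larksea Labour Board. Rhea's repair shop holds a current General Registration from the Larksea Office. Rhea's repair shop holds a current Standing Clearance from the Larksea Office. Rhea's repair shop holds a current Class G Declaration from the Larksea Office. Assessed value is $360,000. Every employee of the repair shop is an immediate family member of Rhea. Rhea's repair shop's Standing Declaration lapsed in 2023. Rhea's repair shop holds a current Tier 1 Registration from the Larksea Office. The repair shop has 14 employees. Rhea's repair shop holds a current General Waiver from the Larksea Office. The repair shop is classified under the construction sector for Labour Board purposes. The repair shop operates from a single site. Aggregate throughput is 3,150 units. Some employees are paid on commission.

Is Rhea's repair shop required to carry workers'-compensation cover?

Exception (a) requires that the employer holds a current Standing Declaration from the Larksea Office; but no current Standing Declaration is held, so (a) is unavailable.
All of (b)'s requirements are met (a current Small Employer Certificate is held; the employer operates from a single site; a current Category 5 Waiver is held). Turning to paragraph (f): (f) is engaged — a current Tier 2 Approval is held. (b) is therefore removed.
Exception (c)'s conditions are all satisfied: assessed value is $360,000, meeting the $331,500 threshold; the employer's headcount is 14, under the 15 limit; every employee is an immediate family member. Considering the limiting provisions: (g) operates (at least one employee exceeds 30 hours/week), but yields to (h): (h) applies — the compliance score is 19 points, meeting the 16 points threshold. (i) is triggered (a current General Waiver is held), but yields to (j): (j) operates against (i): the baseline figure is 28, below the 36 limit. (k) is engaged (aggregate throughput is 3,150 units, below the 4,070 units limit), but is itself disapplied by (l): (l) operates against (k): a current General Registration is held. (m) is inapplicable (the coverage ratio is 81%, short of 88%), so (l) stands. (c) remains available.
Exception (d) does not apply: the business's age is 28 months, not below 23 months.
Exception (e) fails — some employees are paid on commission.

No — exception (c) applies; Rhea's repair shop is not required to carry workers'-compensation cover.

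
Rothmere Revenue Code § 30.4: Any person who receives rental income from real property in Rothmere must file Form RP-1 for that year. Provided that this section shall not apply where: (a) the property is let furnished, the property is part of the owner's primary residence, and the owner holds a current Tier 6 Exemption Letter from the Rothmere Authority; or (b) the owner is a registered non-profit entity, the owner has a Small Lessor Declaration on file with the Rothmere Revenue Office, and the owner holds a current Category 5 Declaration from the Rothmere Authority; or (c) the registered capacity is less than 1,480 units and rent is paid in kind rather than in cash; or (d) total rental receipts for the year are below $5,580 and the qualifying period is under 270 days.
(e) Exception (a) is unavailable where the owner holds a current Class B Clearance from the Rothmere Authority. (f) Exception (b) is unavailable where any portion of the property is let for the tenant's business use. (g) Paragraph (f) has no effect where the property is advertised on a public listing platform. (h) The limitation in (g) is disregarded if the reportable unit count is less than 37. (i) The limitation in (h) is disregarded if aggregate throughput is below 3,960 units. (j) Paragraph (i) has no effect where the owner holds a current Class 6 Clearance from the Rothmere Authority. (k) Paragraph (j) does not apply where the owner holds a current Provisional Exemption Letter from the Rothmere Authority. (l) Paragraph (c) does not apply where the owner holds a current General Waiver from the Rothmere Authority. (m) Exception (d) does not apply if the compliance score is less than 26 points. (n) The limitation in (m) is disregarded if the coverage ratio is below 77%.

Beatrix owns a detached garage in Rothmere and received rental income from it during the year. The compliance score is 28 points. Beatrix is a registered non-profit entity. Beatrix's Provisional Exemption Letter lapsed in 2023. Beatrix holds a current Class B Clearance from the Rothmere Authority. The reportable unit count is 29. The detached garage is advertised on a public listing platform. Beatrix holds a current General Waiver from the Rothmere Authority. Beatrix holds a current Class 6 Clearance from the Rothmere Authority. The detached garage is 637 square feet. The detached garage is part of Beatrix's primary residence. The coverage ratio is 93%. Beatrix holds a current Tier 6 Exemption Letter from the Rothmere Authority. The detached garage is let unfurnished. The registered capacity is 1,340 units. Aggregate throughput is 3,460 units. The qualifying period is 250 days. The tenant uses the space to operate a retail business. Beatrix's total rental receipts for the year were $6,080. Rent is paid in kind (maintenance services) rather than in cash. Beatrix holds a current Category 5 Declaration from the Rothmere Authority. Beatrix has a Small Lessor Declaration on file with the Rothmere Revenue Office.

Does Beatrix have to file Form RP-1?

Yes — Beatrix must file Form RP-1.

Exception (a) requires that the property is let furnished; but the property is let unfurnished, so (a) is unavailable.
Exception (b) is satisfied on its face — Beatrix is a registered non-profit; a Small Lessor Declaration is on file; a current Category 5 Declaration is held. However, paragraphs (f)–(k) must be considered: (f) operates against (b): the space is let for business use. (g) applies (the property is publicly advertised), but is displaced by (h): (h) is engaged — the reportable unit count is 29, less than the 37 limit. (i) would limit (h) — aggregate throughput is 3,460 units, below the 3,960 units limit — but (j) sets (i) aside: (j) is engaged — a current Class 6 Clearance is held. (k) is not triggered (no current Provisional Exemption Letter is held), so (j) stands. (b) is therefore removed.
Exception (c)'s conditions are all satisfied: the registered capacity is 1,340 units, less than the 1,480 units limit; rent is paid in kind. However, paragraph (l) must be considered: (l) operates against (c): a current General Waiver is held. Exception (c) does not apply.
Exception (d) fails — total rental receipts for the year are $6,080, not below $5,580.
None of the exceptions is available; § 30.4 applies in full.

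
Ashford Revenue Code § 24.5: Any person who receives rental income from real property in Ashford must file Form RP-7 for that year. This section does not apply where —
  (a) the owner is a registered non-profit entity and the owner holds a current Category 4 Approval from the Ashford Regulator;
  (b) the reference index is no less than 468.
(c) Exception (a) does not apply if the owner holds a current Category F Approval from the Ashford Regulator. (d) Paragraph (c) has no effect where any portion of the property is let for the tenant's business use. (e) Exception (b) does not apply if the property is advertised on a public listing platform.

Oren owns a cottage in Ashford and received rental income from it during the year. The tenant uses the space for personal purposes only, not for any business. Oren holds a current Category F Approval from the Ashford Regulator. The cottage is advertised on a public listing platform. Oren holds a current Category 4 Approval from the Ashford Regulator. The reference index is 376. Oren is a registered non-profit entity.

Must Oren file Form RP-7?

Exception (a)'s conditions are all satisfied: Oren is a registered non-profit; a current Category 4 Approval is held. However, paragraphs (c)–(d) must be considered: (c) operates against (a): a current Category F Approval is held. (d) is not triggered (the space is used for personal purposes only), so (c) stands. So (a) is unavailable.
Exception (b) does not apply: the reference index is 376, short of 468.
Every exception is unavailable, so the rule governs.

Yes — Oren must file Form RP-7.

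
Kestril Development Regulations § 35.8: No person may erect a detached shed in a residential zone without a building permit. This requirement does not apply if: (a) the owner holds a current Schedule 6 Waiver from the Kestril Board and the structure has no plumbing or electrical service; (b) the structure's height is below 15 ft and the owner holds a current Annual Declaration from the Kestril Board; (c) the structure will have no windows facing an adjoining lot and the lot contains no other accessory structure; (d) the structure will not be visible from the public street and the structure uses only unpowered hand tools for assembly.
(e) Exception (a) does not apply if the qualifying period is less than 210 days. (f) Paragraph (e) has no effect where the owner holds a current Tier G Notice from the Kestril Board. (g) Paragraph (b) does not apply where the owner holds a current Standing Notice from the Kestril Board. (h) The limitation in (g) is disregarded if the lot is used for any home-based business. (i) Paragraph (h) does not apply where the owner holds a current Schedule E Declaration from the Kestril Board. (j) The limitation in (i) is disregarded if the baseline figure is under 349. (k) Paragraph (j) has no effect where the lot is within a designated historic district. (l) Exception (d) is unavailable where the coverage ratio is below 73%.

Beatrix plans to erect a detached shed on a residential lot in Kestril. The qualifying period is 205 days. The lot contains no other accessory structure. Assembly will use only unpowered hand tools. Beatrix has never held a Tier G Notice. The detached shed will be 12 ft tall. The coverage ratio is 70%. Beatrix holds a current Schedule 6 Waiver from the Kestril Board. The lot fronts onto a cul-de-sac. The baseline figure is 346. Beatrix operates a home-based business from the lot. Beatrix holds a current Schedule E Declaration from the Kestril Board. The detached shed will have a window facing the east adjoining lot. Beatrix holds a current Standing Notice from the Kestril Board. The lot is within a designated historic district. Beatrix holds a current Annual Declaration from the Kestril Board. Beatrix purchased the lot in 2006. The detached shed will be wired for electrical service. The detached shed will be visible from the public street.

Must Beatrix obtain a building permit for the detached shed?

Yes — Beatrix must obtain a building permit.

Exception (a) does not apply: electrical service is planned.
All of (b)'s requirements are met (the structure's height is 12 ft, below the 15 ft limit; a current Annual Declaration is held). However, paragraphs (g)–(k) must be considered: (g) is triggered — a current Standing Notice is held. (h) applies (a home-based business operates on the lot), but yields to (i): (i) is engaged — a current Schedule E Declaration is held. (j) would limit (i) — the baseline figure is 346, under the 349 limit — but (k) sets (j) aside: (k) is triggered — the lot is in a historic district. (b) is therefore removed.
Exception (c) requires that the structure will have no windows facing an adjoining lot; but a window faces an adjoining lot, so (c) is unavailable.
Exception (d) does not apply: the structure will be visible from the street.
Every exception is unavailable, so the rule governs.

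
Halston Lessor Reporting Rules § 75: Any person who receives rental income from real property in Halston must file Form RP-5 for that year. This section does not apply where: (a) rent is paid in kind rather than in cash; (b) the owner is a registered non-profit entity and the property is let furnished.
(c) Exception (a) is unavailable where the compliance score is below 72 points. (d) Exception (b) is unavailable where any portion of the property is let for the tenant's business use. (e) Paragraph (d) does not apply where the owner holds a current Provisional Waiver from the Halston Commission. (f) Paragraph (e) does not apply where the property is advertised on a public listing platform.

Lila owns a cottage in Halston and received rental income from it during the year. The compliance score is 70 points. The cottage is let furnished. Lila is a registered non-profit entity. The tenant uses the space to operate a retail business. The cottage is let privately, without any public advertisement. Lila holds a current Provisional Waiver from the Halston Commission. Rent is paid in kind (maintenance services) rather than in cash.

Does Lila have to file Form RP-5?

No — exception (b) applies; Lila is not required to file Form RP-5.

Exception (a)'s conditions are all satisfied: rent is paid in kind. But: (c) applies — the compliance score is 70 points, below the 72 points limit. So (a) is unavailable.
All of (b)'s requirements are met (Lila is a registered non-profit; the property is let furnished). Considering the limiting provisions: (d) would limit (b) — the space is let for business use — but (e) sets (d) aside: (e) is engaged — a current Provisional Waiver is held. (f), which would lift (e), is inapplicable — the property is let privately without advertisement. So (b) applies.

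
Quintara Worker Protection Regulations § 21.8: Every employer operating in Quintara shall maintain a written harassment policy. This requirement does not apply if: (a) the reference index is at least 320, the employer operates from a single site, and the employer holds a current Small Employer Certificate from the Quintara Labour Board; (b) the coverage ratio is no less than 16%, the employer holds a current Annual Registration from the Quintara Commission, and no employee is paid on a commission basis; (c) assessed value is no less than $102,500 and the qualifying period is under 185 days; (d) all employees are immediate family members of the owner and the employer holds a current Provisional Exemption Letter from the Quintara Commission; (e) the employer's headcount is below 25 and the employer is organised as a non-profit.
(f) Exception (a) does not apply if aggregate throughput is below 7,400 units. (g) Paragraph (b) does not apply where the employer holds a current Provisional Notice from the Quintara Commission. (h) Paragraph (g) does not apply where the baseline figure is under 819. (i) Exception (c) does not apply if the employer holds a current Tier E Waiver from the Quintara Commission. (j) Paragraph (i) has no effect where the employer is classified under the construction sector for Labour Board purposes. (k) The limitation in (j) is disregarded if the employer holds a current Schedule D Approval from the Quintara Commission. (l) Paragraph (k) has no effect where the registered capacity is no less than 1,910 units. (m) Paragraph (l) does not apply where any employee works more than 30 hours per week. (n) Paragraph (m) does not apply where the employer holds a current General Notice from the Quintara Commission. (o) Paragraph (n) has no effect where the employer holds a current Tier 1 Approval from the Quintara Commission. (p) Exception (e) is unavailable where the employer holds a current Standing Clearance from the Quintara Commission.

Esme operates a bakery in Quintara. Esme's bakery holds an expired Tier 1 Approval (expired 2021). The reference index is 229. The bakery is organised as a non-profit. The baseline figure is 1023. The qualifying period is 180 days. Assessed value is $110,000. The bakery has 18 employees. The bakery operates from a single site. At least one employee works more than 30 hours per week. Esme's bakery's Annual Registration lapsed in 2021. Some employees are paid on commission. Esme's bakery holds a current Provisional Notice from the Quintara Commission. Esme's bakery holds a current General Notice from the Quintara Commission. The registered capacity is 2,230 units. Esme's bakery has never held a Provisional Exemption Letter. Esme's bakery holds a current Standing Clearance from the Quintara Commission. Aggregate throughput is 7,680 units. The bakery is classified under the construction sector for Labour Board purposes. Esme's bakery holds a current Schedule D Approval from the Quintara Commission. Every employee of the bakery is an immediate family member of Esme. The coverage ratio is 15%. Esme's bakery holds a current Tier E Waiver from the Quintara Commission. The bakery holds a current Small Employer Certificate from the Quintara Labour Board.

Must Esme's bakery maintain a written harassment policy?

Exception (a) fails — the reference index is 229, short of 320.
Exception (b) does not apply: the coverage ratio is 15%, short of 16%.
Exception (c): assessed value is $110,000, meeting the $102,500 threshold; the qualifying period is 180 days, under the 185 days limit — every condition holds. As to paragraphs (i)–(o): (i) is triggered (a current Tier E Waiver is held), but yields to (j): (j) operates — the bakery is classified under the construction sector. (k) would limit (j) — a current Schedule D Approval is held — but (l) sets (k) aside: (l) operates against (k): the registered capacity is 2,230 units, meeting the 1,910 units threshold. (m) would limit (l) — at least one employee exceeds 30 hours/week — but (n) sets (m) aside: (n) operates against (m): a current General Notice is held. (o) does not operate here (no current Tier 1 Approval is held), so (n) stands. (c) remains available.
Exception (d) requires that the employer holds a current Provisional Exemption Letter from the Quintara Commission; but the Provisional Exemption Letter is not current, so (d) is unavailable.
Exception (e) is satisfied on its face — the employer's headcount is 18, below the 25 limit; the employer is a non-profit. But applying paragraph (p): (p) is triggered — a current Standing Clearance is held. (e) is therefore removed.

No — exception (c) applies; Esme's bakery is not required to maintain a written harassment policy.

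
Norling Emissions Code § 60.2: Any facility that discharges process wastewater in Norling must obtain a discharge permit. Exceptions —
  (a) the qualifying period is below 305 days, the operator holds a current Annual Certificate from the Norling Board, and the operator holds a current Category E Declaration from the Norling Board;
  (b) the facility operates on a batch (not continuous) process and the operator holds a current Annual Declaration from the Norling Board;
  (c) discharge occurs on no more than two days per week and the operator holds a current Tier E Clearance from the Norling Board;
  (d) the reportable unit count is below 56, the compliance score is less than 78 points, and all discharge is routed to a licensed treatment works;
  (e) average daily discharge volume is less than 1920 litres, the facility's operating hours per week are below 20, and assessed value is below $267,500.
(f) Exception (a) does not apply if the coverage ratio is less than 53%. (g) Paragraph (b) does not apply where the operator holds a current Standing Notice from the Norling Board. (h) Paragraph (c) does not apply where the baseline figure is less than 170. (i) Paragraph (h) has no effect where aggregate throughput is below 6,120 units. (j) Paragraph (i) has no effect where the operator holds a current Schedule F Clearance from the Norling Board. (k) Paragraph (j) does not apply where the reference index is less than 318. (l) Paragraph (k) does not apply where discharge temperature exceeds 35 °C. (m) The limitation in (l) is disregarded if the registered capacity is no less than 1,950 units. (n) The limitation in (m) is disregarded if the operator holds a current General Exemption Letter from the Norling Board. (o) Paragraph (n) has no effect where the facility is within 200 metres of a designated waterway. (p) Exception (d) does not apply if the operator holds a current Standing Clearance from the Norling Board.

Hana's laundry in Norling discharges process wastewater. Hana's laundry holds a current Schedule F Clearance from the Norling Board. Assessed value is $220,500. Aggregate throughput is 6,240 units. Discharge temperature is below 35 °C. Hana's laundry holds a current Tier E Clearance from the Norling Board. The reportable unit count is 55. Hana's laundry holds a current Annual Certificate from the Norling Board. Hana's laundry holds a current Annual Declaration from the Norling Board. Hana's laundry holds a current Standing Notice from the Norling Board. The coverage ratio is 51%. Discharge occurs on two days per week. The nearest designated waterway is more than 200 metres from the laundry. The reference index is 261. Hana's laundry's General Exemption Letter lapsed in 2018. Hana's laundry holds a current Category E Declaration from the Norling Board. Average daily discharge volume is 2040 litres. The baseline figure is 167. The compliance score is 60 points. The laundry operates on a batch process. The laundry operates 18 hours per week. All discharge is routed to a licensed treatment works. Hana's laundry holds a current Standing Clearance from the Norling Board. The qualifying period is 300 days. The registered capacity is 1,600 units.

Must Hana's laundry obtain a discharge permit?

Exception (a) is satisfied on its face — the qualifying period is 300 days, below the 305 days limit; a current Annual Certificate is held; a current Category E Declaration is held. However, paragraph (f) must be considered: (f) operates — the coverage ratio is 51%, less than the 53% limit. (a) is therefore removed.
All of (b)'s requirements are met (the facility operates on a batch process; a current Annual Declaration is held). Turning to paragraph (g): (g) operates against (b): a current Standing Notice is held. So (b) is unavailable.
Exception (c): discharge occurs on no more than two days per week; a current Tier E Clearance is held — every condition holds. Turning to paragraphs (h)–(o): (h) is engaged — the baseline figure is 167, less than the 170 limit. (i) is not engaged (aggregate throughput is 6,240 units, not below 6,120 units), so (h) stands. Exception (c) does not apply.
Exception (d) is satisfied on its face — the reportable unit count is 55, below the 56 limit; the compliance score is 60 points, less than the 78 points limit; discharge is routed to a licensed treatment works. But applying paragraph (p): (p) applies — a current Standing Clearance is held. Exception (d) does not apply.
Exception (e) fails — average daily discharge volume is 2040 litres, not less than 1920 litres.
No exception displaces § 60.2.

Yes — Hana's laundry must obtain a discharge permit.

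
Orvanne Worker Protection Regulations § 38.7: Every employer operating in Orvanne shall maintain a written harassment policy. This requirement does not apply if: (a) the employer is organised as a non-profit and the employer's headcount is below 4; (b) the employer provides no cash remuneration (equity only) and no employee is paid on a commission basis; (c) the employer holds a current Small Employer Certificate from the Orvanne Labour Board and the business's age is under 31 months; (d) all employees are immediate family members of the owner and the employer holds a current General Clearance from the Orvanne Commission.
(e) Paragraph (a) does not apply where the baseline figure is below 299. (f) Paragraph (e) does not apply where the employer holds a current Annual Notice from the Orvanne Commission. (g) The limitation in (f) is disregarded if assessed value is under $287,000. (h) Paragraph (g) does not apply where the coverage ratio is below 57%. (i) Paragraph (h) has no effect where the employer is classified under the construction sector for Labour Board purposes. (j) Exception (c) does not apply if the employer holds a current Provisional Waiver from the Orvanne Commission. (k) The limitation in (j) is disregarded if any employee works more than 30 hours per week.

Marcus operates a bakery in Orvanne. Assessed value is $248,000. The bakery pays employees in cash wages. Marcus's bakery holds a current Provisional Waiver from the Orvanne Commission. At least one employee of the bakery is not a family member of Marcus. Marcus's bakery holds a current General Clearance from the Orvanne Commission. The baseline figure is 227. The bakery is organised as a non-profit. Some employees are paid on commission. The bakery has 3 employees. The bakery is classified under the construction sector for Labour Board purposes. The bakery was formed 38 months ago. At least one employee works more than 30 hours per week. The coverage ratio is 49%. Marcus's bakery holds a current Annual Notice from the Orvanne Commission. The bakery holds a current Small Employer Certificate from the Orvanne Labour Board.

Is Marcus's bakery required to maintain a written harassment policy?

Exception (a) is satisfied on its face — the employer is a non-profit; the employer's headcount is 3, below the 4 limit. However, paragraphs (e)–(i) must be considered: (e) applies — the baseline figure is 227, below the 299 limit. (f) would limit (e) — a current Annual Notice is held — but (g) sets (f) aside: (g) operates against (f): assessed value is $248,000, under the $287,000 limit. (h) is engaged (the coverage ratio is 49%, below the 57% limit), but yields to (i): (i) operates against (h): the bakery is classified under the construction sector. So (a) is unavailable.
Exception (b) fails — employees are paid cash wages.
Exception (c) fails — the business's age is 38 months, not under 31 months.
Exception (d) fails — at least one employee is not a family member.
No exception applies. The general rule governs.

Yes — Marcus's bakery must maintain a written harassment policy.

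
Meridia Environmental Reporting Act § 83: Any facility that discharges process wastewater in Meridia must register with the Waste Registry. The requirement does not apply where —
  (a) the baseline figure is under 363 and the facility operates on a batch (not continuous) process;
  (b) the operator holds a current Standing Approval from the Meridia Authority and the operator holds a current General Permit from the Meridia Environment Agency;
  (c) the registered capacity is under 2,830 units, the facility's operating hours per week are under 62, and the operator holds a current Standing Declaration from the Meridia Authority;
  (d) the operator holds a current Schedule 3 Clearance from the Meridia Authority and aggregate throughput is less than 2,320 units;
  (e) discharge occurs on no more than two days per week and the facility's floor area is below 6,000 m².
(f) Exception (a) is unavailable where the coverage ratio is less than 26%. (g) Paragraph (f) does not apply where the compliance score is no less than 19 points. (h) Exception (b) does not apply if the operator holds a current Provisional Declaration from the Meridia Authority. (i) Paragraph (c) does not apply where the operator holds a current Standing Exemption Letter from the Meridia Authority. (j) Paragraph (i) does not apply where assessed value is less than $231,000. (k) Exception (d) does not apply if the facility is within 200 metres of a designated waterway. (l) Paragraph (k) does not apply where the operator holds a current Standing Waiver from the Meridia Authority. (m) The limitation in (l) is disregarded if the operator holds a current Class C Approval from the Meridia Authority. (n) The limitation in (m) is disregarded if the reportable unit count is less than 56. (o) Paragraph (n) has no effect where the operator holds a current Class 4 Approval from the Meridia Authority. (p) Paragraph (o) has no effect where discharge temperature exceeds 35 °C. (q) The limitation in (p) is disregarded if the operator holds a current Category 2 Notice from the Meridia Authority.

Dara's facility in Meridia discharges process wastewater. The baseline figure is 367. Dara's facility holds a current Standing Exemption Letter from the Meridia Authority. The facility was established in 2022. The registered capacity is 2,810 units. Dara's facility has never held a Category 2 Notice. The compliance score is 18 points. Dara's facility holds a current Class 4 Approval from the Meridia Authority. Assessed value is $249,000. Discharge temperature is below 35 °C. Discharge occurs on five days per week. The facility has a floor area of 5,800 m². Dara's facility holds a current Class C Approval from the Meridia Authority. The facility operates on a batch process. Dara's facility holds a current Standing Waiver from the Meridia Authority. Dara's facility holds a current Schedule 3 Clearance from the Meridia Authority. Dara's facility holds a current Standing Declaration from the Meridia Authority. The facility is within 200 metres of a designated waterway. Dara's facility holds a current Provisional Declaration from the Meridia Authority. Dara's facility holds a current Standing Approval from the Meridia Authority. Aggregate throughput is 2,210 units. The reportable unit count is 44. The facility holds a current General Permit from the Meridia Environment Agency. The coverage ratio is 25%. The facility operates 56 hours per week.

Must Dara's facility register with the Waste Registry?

Exception (a) requires that the baseline figure is under 363; but the baseline figure is 367, not under 363, so (a) is unavailable.
Exception (b) is satisfied on its face — a current Standing Approval is held; a current General Permit is held. But applying paragraph (h): (h) is triggered — a current Provisional Declaration is held. (b) is therefore removed.
Exception (c)'s conditions are all satisfied: the registered capacity is 2,810 units, under the 2,830 units limit; the facility's operating hours per week are 56, under the 62 limit; a current Standing Declaration is held. But applying paragraphs (i)–(j): (i) is triggered — a current Standing Exemption Letter is held. (j), which would lift (i), does not operate here — assessed value is $249,000, not less than $231,000. (c) is therefore removed.
Exception (d) is satisfied on its face — a current Schedule 3 Clearance is held; aggregate throughput is 2,210 units, less than the 2,320 units limit. But: (k) is triggered — the facility is within 200 m of a designated waterway. (l) would limit (k) — a current Standing Waiver is held — but (m) sets (l) aside: (m) is triggered — a current Class C Approval is held. (n) would limit (m) — the reportable unit count is 44, less than the 56 limit — but (o) sets (n) aside: (o) operates — a current Class 4 Approval is held. (p) is not engaged (discharge temperature is below 35 °C), so (o) stands. (d) is therefore removed.
Exception (e) fails — discharge occurs on five days per week.
No exception is made out. Dara's facility falls within the general rule.

Yes — Dara's facility must register with the Waste Registry.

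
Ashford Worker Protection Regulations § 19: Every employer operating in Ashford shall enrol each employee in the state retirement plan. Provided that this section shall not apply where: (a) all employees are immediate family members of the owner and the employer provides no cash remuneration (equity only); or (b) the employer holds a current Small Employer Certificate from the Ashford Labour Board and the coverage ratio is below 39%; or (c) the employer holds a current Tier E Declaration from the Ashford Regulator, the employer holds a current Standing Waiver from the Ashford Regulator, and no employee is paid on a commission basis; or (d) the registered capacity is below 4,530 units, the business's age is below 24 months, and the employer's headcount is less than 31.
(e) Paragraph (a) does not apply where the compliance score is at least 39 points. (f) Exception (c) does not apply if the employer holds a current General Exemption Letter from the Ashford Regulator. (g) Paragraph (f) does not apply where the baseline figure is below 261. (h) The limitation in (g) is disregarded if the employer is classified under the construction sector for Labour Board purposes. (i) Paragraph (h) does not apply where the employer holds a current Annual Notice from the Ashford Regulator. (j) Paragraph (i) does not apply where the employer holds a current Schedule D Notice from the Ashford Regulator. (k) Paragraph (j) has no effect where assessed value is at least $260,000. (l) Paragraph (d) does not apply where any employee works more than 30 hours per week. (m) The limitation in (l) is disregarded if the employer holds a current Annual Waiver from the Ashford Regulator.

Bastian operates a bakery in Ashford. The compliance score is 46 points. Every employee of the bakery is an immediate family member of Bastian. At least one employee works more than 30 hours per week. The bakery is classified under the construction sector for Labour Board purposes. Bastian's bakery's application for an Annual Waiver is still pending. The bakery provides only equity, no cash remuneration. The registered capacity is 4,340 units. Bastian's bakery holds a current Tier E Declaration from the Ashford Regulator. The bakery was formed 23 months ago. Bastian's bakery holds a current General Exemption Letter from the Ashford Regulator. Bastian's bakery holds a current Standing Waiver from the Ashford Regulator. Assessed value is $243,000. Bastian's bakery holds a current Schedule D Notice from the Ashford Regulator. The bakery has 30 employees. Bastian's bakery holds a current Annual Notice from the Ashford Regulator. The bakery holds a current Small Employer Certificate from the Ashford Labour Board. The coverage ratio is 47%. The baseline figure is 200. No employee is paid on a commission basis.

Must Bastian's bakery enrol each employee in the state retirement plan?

Exception (a)'s conditions are all satisfied: every employee is an immediate family member; remuneration is equity-only. But: (e) is triggered — the compliance score is 46 points, meeting the 39 points threshold. So (a) is unavailable.
Exception (b) requires that the coverage ratio is below 39%; but the coverage ratio is 47%, not below 39%, so (b) is unavailable.
Exception (c): a current Tier E Declaration is held; a current Standing Waiver is held; no employee is paid on commission — every condition holds. But: (f) is triggered — a current General Exemption Letter is held. (g) would limit (f) — the baseline figure is 200, below the 261 limit — but (h) sets (g) aside: (h) operates — the bakery is classified under the construction sector. (i) would limit (h) — a current Annual Notice is held — but (j) sets (i) aside: (j) operates against (i): a current Schedule D Notice is held. (k) is not engaged (assessed value is $243,000, short of $260,000), so (j) stands. Exception (c) does not apply.
All of (d)'s requirements are met (the registered capacity is 4,340 units, below the 4,530 units limit; the business's age is 23 months, below the 24 months limit; the employer's headcount is 30, less than the 31 limit). However, paragraphs (l)–(m) must be considered: (l) operates against (d): at least one employee exceeds 30 hours/week. (m), which would lift (l), is not triggered — the Annual Waiver is not current. Exception (d) does not apply.
No exception applies. The general rule governs.

Yes — Bastian's bakery must enrol each employee in the state retirement plan.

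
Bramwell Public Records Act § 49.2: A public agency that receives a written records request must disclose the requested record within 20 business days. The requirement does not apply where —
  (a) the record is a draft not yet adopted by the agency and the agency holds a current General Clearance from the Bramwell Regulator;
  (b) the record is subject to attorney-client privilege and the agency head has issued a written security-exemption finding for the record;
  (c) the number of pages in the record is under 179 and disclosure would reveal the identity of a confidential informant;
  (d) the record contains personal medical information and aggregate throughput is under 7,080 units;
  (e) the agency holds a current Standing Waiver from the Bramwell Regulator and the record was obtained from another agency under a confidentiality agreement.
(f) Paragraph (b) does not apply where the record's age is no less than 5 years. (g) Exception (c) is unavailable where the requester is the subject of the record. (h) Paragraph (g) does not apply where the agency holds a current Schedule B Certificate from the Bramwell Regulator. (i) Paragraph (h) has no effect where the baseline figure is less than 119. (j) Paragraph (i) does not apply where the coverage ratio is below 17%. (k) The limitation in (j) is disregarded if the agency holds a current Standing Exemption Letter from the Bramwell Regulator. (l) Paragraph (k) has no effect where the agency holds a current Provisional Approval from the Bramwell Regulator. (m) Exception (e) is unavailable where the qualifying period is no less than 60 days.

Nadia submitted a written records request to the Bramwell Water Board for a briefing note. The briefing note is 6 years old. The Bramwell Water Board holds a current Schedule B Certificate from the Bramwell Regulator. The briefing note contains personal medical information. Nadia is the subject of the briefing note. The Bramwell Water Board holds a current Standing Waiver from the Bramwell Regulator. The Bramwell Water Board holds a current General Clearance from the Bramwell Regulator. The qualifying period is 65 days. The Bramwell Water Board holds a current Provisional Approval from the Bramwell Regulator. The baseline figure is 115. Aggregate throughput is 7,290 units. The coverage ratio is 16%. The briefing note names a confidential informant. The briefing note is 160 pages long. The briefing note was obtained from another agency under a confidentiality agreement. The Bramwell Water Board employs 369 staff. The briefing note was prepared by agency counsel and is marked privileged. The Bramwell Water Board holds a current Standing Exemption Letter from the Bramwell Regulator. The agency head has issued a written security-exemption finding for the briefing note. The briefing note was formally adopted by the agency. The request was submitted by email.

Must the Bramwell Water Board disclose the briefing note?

No — exception (c) applies; the Bramwell Water Board is not required to disclose the briefing note.

Exception (a) fails — the briefing note has been formally adopted.
Exception (b)'s conditions are all satisfied: the briefing note is privileged; a written security-exemption finding has been issued. However, paragraph (f) must be considered: (f) is engaged — the record's age is 6 years, meeting the 5 years threshold. So (b) is unavailable.
Exception (c)'s conditions are all satisfied: the number of pages in the record is 160, under the 179 limit; the briefing note names a confidential informant. Under paragraphs (g)–(l): (g) would limit (c) — Nadia is the subject of the briefing note — but (h) sets (g) aside: (h) is engaged — a current Schedule B Certificate is held. (i) operates (the baseline figure is 115, less than the 119 limit), but is displaced by (j): (j) applies — the coverage ratio is 16%, below the 17% limit. (k) operates (a current Standing Exemption Letter is held), but is itself disapplied by (l): (l) applies — a current Provisional Approval is held. (c) remains available.
Exception (d) requires that aggregate throughput is under 7,080 units; but aggregate throughput is 7,290 units, not under 7,080 units, so (d) is unavailable.
Exception (e) is satisfied on its face — a current Standing Waiver is held; the briefing note was obtained under a confidentiality agreement. Turning to paragraph (m): (m) operates against (e): the qualifying period is 65 days, meeting the 60 days threshold. (e) is therefore removed.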